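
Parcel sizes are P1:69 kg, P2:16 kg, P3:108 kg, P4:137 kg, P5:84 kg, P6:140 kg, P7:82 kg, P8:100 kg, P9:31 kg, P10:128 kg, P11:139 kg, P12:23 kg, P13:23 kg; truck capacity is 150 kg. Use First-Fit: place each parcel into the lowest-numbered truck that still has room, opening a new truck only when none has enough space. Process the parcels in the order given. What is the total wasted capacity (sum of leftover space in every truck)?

270

truck 1: place P1 (69 kg), 81 kg left
truck 1: place P2 (16 kg), 65 kg left
truck 2: place P3 (108 kg), 42 kg left
truck 3: place P4 (137 kg), 13 kg left
truck 4: place P5 (84 kg), 66 kg left
truck 5: place P6 (140 kg), 10 kg left
truck 6: place P7 (82 kg), 68 kg left
truck 7: place P8 (100 kg), 50 kg left
truck 1: place P9 (31 kg), 34 kg left
truck 8: place P10 (128 kg), 22 kg left
truck 9: place P11 (139 kg), 11 kg left
truck 1: place P12 (23 kg), 11 kg left
truck 2: place P13 (23 kg), 19 kg left
9 trucks × 150 kg = 1350 kg; used 1080 kg; unused 270 kg.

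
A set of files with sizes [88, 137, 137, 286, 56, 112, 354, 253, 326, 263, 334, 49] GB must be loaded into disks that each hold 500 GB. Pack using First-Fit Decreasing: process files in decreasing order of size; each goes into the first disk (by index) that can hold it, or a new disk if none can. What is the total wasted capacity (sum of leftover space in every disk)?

Sorted descending: 354, 334, 326, 286, 263, 253, 137, 137, 112, 88, 56, 49.
Put 354 GB in disk 1; 146 GB remain.
Put 334 GB in disk 2; 166 GB remain.
Put 326 GB in disk 3; 174 GB remain.
Put 286 GB in disk 4; 214 GB remain.
Put 263 GB in disk 5; 237 GB remain.
Put 253 GB in disk 6; 247 GB remain.
Put 137 GB in disk 1; 9 GB remain.
Put 137 GB in disk 2; 29 GB remain.
Put 112 GB in disk 3; 62 GB remain.
Put 88 GB in disk 4; 126 GB remain.
Put 56 GB in disk 3; 6 GB remain.
Put 49 GB in disk 4; 77 GB remain.
6 disks × 500 GB = 3000 GB; used 2395 GB; unused 605 GB.

605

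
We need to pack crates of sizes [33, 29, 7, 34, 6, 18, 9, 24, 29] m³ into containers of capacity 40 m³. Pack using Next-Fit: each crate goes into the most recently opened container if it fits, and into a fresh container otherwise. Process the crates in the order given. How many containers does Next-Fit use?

container 1: place 33 m³, 7 m³ left
container 2: place 29 m³, 11 m³ left
container 2: place 7 m³, 4 m³ left
container 3: place 34 m³, 6 m³ left
container 3: place 6 m³, 0 m³ left
container 4: place 18 m³, 22 m³ left
container 4: place 9 m³, 13 m³ left
container 5: place 24 m³, 16 m³ left
container 6: place 29 m³, 11 m³ left

6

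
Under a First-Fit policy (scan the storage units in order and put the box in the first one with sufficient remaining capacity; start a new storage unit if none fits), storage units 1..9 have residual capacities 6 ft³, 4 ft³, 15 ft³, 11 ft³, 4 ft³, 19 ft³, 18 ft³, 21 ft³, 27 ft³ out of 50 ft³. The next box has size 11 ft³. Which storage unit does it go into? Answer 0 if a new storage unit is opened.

3

Storage units with room: storage unit 3 (15 ft³), storage unit 4 (11 ft³), storage unit 6 (19 ft³), storage unit 7 (18 ft³), storage unit 8 (21 ft³), storage unit 9 (27 ft³).
The first with room is storage unit 3.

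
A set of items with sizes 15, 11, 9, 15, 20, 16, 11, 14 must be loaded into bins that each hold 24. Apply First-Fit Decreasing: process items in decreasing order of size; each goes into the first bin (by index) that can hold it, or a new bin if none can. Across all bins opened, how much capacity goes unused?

33

Sorted descending: 20, 16, 15, 15, 14, 11, 11, 9.
bin 1: place 20, 4 left
bin 2: place 16, 8 left
bin 3: place 15, 9 left
bin 4: place 15, 9 left
bin 5: place 14, 10 left
bin 6: place 11, 13 left
bin 6: place 11, 2 left
bin 3: place 9, 0 left
6 bins × 24 = 144; used 111; unused 33.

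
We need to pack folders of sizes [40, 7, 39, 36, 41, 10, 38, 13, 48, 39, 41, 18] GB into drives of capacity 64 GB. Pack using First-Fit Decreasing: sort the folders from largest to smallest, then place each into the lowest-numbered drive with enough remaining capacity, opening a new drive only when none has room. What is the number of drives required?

8

Sorted descending: 48, 41, 41, 40, 39, 39, 38, 36, 18, 13, 10, 7.
Put 48 GB in drive 1; 16 GB remain.
Put 41 GB in drive 2; 23 GB remain.
Put 41 GB in drive 3; 23 GB remain.
Put 40 GB in drive 4; 24 GB remain.
Put 39 GB in drive 5; 25 GB remain.
Put 39 GB in drive 6; 25 GB remain.
Put 38 GB in drive 7; 26 GB remain.
Put 36 GB in drive 8; 28 GB remain.
Put 18 GB in drive 2; 5 GB remain.
Put 13 GB in drive 1; 3 GB remain.
Put 10 GB in drive 3; 13 GB remain.
Put 7 GB in drive 3; 6 GB remain.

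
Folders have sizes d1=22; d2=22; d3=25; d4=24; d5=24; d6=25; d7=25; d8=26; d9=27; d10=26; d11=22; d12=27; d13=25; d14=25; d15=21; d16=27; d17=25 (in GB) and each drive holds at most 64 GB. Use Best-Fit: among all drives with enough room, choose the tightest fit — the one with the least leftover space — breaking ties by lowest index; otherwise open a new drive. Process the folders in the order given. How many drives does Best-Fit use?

Put d1 (22 GB) in drive 1; 42 GB remain.
Put d2 (22 GB) in drive 1; 20 GB remain.
Put d3 (25 GB) in drive 2; 39 GB remain.
Put d4 (24 GB) in drive 2; 15 GB remain.
Put d5 (24 GB) in drive 3; 40 GB remain.
Put d6 (25 GB) in drive 3; 15 GB remain.
Put d7 (25 GB) in drive 4; 39 GB remain.
Put d8 (26 GB) in drive 4; 13 GB remain.
Put d9 (27 GB) in drive 5; 37 GB remain.
Put d10 (26 GB) in drive 5; 11 GB remain.
Put d11 (22 GB) in drive 6; 42 GB remain.
Put d12 (27 GB) in drive 6; 15 GB remain.
Put d13 (25 GB) in drive 7; 39 GB remain.
Put d14 (25 GB) in drive 7; 14 GB remain.
Put d15 (21 GB) in drive 8; 43 GB remain.
Put d16 (27 GB) in drive 8; 16 GB remain.
Put d17 (25 GB) in drive 9; 39 GB remain.

9 drives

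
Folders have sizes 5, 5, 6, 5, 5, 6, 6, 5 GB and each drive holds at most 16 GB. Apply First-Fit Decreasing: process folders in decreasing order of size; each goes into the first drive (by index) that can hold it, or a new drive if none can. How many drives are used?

Sorted descending: 6, 6, 6, 5, 5, 5, 5, 5.
6 GB → drive 1 (remaining 10 GB)
6 GB → drive 1 (remaining 4 GB)
6 GB → drive 2 (remaining 10 GB)
5 GB → drive 2 (remaining 5 GB)
5 GB → drive 2 (remaining 0 GB)
5 GB → drive 3 (remaining 11 GB)
5 GB → drive 3 (remaining 6 GB)
5 GB → drive 3 (remaining 1 GB)

3 drives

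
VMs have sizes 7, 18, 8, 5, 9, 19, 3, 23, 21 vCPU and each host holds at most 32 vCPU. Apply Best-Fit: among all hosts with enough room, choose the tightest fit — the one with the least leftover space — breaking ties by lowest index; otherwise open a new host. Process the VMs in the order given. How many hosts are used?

5 hosts

Put 7 vCPU in host 1; 25 vCPU remain.
Put 18 vCPU in host 1; 7 vCPU remain.
Put 8 vCPU in host 2; 24 vCPU remain.
Put 5 vCPU in host 1; 2 vCPU remain.
Put 9 vCPU in host 2; 15 vCPU remain.
Put 19 vCPU in host 3; 13 vCPU remain.
Put 3 vCPU in host 3; 10 vCPU remain.
Put 23 vCPU in host 4; 9 vCPU remain.
Put 21 vCPU in host 5; 11 vCPU remain.
Final hosts: [7,18,5] [8,9] [19,3] [23] [21].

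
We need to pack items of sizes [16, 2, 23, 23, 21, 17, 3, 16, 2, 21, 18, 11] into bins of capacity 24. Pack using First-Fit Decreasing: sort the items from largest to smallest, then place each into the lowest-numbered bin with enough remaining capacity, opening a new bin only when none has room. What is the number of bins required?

Sorted descending: 23, 23, 21, 21, 18, 17, 16, 16, 11, 3, 2, 2.
23 → bin 1 (remaining 1)
23 → bin 2 (remaining 1)
21 → bin 3 (remaining 3)
21 → bin 4 (remaining 3)
18 → bin 5 (remaining 6)
17 → bin 6 (remaining 7)
16 → bin 7 (remaining 8)
16 → bin 8 (remaining 8)
11 → bin 9 (remaining 13)
3 → bin 3 (remaining 0)
2 → bin 4 (remaining 1)
2 → bin 5 (remaining 4)
Final bins: [23] [23] [21,3] [21,2] [18,2] [17] [16] [16] [11].

9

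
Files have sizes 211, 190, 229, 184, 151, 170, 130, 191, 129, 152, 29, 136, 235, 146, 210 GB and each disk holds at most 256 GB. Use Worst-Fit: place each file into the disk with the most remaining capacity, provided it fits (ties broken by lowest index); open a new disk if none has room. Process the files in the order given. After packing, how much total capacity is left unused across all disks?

1091

Put 211 GB in disk 1; 45 GB remain.
Put 190 GB in disk 2; 66 GB remain.
Put 229 GB in disk 3; 27 GB remain.
Put 184 GB in disk 4; 72 GB remain.
Put 151 GB in disk 5; 105 GB remain.
Put 170 GB in disk 6; 86 GB remain.
Put 130 GB in disk 7; 126 GB remain.
Put 191 GB in disk 8; 65 GB remain.
Put 129 GB in disk 9; 127 GB remain.
Put 152 GB in disk 10; 104 GB remain.
Put 29 GB in disk 9; 98 GB remain.
Put 136 GB in disk 11; 120 GB remain.
Put 235 GB in disk 12; 21 GB remain.
Put 146 GB in disk 13; 110 GB remain.
Put 210 GB in disk 14; 46 GB remain.
14 disks × 256 GB = 3584 GB; used 2493 GB; unused 1091 GB.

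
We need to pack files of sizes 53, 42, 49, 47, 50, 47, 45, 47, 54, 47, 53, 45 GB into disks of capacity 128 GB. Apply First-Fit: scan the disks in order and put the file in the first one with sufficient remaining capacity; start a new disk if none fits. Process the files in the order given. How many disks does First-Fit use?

6

disk 1: place 53 GB, 75 GB left
disk 1: place 42 GB, 33 GB left
disk 2: place 49 GB, 79 GB left
disk 2: place 47 GB, 32 GB left
disk 3: place 50 GB, 78 GB left
disk 3: place 47 GB, 31 GB left
disk 4: place 45 GB, 83 GB left
disk 4: place 47 GB, 36 GB left
disk 5: place 54 GB, 74 GB left
disk 5: place 47 GB, 27 GB left
disk 6: place 53 GB, 75 GB left
disk 6: place 45 GB, 30 GB left
Final disks: [53,42] [49,47] [50,47] [45,47] [54,47] [53,45].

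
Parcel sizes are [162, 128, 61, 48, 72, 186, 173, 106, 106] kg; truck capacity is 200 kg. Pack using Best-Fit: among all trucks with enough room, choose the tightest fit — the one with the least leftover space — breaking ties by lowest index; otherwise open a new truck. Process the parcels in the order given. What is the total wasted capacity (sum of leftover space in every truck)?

162 kg → truck 1 (remaining 38 kg)
128 kg → truck 2 (remaining 72 kg)
61 kg → truck 2 (remaining 11 kg)
48 kg → truck 3 (remaining 152 kg)
72 kg → truck 3 (remaining 80 kg)
186 kg → truck 4 (remaining 14 kg)
173 kg → truck 5 (remaining 27 kg)
106 kg → truck 6 (remaining 94 kg)
106 kg → truck 7 (remaining 94 kg)
7 trucks × 200 kg = 1400 kg; used 1042 kg; unused 358 kg.

358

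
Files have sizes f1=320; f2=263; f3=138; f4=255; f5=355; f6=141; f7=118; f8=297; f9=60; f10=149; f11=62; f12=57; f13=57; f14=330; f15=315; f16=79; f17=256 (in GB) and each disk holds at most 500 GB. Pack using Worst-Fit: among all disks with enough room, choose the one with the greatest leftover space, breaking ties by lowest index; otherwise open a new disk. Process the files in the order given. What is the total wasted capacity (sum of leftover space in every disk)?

f1 (320 GB) → disk 1 (remaining 180 GB)
f2 (263 GB) → disk 2 (remaining 237 GB)
f3 (138 GB) → disk 2 (remaining 99 GB)
f4 (255 GB) → disk 3 (remaining 245 GB)
f5 (355 GB) → disk 4 (remaining 145 GB)
f6 (141 GB) → disk 3 (remaining 104 GB)
f7 (118 GB) → disk 1 (remaining 62 GB)
f8 (297 GB) → disk 5 (remaining 203 GB)
f9 (60 GB) → disk 5 (remaining 143 GB)
f10 (149 GB) → disk 6 (remaining 351 GB)
f11 (62 GB) → disk 6 (remaining 289 GB)
f12 (57 GB) → disk 6 (remaining 232 GB)
f13 (57 GB) → disk 6 (remaining 175 GB)
f14 (330 GB) → disk 7 (remaining 170 GB)
f15 (315 GB) → disk 8 (remaining 185 GB)
f16 (79 GB) → disk 8 (remaining 106 GB)
f17 (256 GB) → disk 9 (remaining 244 GB)
9 disks × 500 GB = 4500 GB; used 3252 GB; unused 1248 GB.

1248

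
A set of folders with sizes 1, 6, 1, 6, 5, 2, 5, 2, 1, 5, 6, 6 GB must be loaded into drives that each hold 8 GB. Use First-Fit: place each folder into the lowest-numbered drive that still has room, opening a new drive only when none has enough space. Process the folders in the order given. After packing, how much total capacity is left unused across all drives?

drive 1: place 1 GB, 7 GB left
drive 1: place 6 GB, 1 GB left
drive 1: place 1 GB, 0 GB left
drive 2: place 6 GB, 2 GB left
drive 3: place 5 GB, 3 GB left
drive 2: place 2 GB, 0 GB left
drive 4: place 5 GB, 3 GB left
drive 3: place 2 GB, 1 GB left
drive 3: place 1 GB, 0 GB left
drive 5: place 5 GB, 3 GB left
drive 6: place 6 GB, 2 GB left
drive 7: place 6 GB, 2 GB left
7 drives × 8 GB = 56 GB; used 46 GB; unused 10 GB.

10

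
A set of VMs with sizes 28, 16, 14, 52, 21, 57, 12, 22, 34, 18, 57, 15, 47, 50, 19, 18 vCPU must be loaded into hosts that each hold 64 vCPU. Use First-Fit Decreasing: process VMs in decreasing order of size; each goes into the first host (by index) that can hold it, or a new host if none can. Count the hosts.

8

Sorted descending: 57, 57, 52, 50, 47, 34, 28, 22, 21, 19, 18, 18, 16, 15, 14, 12.
Put 57 vCPU in host 1; 7 vCPU remain.
Put 57 vCPU in host 2; 7 vCPU remain.
Put 52 vCPU in host 3; 12 vCPU remain.
Put 50 vCPU in host 4; 14 vCPU remain.
Put 47 vCPU in host 5; 17 vCPU remain.
Put 34 vCPU in host 6; 30 vCPU remain.
Put 28 vCPU in host 6; 2 vCPU remain.
Put 22 vCPU in host 7; 42 vCPU remain.
Put 21 vCPU in host 7; 21 vCPU remain.
Put 19 vCPU in host 7; 2 vCPU remain.
Put 18 vCPU in host 8; 46 vCPU remain.
Put 18 vCPU in host 8; 28 vCPU remain.
Put 16 vCPU in host 5; 1 vCPU remain.
Put 15 vCPU in host 8; 13 vCPU remain.
Put 14 vCPU in host 4; 0 vCPU remain.
Put 12 vCPU in host 3; 0 vCPU remain.
Final hosts: [57] [57] [52,12] [50,14] [47,16] [34,28] [22,21,19] [18,18,15].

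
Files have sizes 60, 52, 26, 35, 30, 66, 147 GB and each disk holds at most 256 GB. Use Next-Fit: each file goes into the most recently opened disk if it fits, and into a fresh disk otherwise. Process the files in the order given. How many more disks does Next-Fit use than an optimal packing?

Next-Fit: [60,52,26,35,30] [66,147] → 2 disks.
Total size 416 GB; any packing needs at least ⌈416/256⌉ = 2 disks.
So 2 is already optimal.

0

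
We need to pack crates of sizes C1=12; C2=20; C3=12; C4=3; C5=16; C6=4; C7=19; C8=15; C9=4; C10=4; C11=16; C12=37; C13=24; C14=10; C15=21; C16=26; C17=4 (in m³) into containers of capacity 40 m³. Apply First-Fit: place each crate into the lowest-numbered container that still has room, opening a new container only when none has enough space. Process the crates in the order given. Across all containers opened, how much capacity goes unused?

33

Put C1 (12 m³) in container 1; 28 m³ remain.
Put C2 (20 m³) in container 1; 8 m³ remain.
Put C3 (12 m³) in container 2; 28 m³ remain.
Put C4 (3 m³) in container 1; 5 m³ remain.
Put C5 (16 m³) in container 2; 12 m³ remain.
Put C6 (4 m³) in container 1; 1 m³ remain.
Put C7 (19 m³) in container 3; 21 m³ remain.
Put C8 (15 m³) in container 3; 6 m³ remain.
Put C9 (4 m³) in container 2; 8 m³ remain.
Put C10 (4 m³) in container 2; 4 m³ remain.
Put C11 (16 m³) in container 4; 24 m³ remain.
Put C12 (37 m³) in container 5; 3 m³ remain.
Put C13 (24 m³) in container 4; 0 m³ remain.
Put C14 (10 m³) in container 6; 30 m³ remain.
Put C15 (21 m³) in container 6; 9 m³ remain.
Put C16 (26 m³) in container 7; 14 m³ remain.
Put C17 (4 m³) in container 2; 0 m³ remain.
7 containers × 40 m³ = 280 m³; used 247 m³; unused 33 m³.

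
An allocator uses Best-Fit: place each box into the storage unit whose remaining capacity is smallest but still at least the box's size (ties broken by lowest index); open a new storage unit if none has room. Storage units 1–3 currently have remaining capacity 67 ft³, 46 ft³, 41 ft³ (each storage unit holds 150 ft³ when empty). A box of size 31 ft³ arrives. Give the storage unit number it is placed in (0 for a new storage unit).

Storage units with room: storage unit 1 (67 ft³), storage unit 2 (46 ft³), storage unit 3 (41 ft³).
Tightest fit is storage unit 3 with 41 ft³ free.

3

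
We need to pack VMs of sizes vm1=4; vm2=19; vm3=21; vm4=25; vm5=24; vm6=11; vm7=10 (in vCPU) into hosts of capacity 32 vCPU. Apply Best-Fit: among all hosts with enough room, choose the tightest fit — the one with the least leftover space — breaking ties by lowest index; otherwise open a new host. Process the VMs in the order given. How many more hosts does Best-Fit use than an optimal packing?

Best-Fit: [4,19] [21,11] [25] [24] [10] → 5 hosts.
Total size 114 vCPU; any packing needs at least ⌈114/32⌉ = 4 hosts.
An optimal packing achieves that bound: [25,4] [24] [21,11] [19,10] → 4 hosts.
Excess: 5 − 4 = 1.

1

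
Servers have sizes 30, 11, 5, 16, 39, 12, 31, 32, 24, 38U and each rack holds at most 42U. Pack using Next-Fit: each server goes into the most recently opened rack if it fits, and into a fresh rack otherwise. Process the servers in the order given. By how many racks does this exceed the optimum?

Next-Fit: [30,11] [5,16] [39] [12] [31] [32] [24] [38] → 8 racks.
Total size 238U; any packing needs at least ⌈238/42⌉ = 6 racks.
An optimal packing achieves that bound: [39] [38] [32,5] [31,11] [30,12] [24,16] → 6 racks.
Excess: 8 − 6 = 2.

2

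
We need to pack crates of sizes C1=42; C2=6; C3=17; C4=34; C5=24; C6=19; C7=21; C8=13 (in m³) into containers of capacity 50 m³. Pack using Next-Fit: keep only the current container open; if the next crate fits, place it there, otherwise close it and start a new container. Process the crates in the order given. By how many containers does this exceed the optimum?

1

Next-Fit: [42,6] [17] [34] [24,19] [21,13] → 5 containers.
Total size 176 m³; any packing needs at least ⌈176/50⌉ = 4 containers.
An optimal packing achieves that bound: [42,6] [34,13] [24,21] [19,17] → 4 containers.
Excess: 5 − 4 = 1.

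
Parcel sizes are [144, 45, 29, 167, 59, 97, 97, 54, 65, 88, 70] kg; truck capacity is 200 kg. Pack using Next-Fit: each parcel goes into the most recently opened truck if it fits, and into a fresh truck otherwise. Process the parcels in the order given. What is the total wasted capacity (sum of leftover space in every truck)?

144 kg → truck 1 (remaining 56 kg)
45 kg → truck 1 (remaining 11 kg)
29 kg → truck 2 (remaining 171 kg)
167 kg → truck 2 (remaining 4 kg)
59 kg → truck 3 (remaining 141 kg)
97 kg → truck 3 (remaining 44 kg)
97 kg → truck 4 (remaining 103 kg)
54 kg → truck 4 (remaining 49 kg)
65 kg → truck 5 (remaining 135 kg)
88 kg → truck 5 (remaining 47 kg)
70 kg → truck 6 (remaining 130 kg)
6 trucks × 200 kg = 1200 kg; used 915 kg; unused 285 kg.

285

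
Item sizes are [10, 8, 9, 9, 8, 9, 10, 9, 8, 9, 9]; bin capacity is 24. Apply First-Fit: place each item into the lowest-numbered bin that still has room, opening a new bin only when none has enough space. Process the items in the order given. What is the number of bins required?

6

Put 10 in bin 1; 14 remain.
Put 8 in bin 1; 6 remain.
Put 9 in bin 2; 15 remain.
Put 9 in bin 2; 6 remain.
Put 8 in bin 3; 16 remain.
Put 9 in bin 3; 7 remain.
Put 10 in bin 4; 14 remain.
Put 9 in bin 4; 5 remain.
Put 8 in bin 5; 16 remain.
Put 9 in bin 5; 7 remain.
Put 9 in bin 6; 15 remain.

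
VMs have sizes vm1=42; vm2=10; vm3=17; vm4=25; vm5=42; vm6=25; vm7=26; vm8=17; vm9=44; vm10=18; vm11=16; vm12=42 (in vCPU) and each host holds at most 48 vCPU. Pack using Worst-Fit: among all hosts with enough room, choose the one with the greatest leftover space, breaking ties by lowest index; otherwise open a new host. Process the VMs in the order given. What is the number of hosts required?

host 1: place vm1 (42 vCPU), 6 vCPU left
host 2: place vm2 (10 vCPU), 38 vCPU left
host 2: place vm3 (17 vCPU), 21 vCPU left
host 3: place vm4 (25 vCPU), 23 vCPU left
host 4: place vm5 (42 vCPU), 6 vCPU left
host 5: place vm6 (25 vCPU), 23 vCPU left
host 6: place vm7 (26 vCPU), 22 vCPU left
host 3: place vm8 (17 vCPU), 6 vCPU left
host 7: place vm9 (44 vCPU), 4 vCPU left
host 5: place vm10 (18 vCPU), 5 vCPU left
host 6: place vm11 (16 vCPU), 6 vCPU left
host 8: place vm12 (42 vCPU), 6 vCPU left
Final hosts: [42] [10,17] [25,17] [42] [25,18] [26,16] [44] [42].

8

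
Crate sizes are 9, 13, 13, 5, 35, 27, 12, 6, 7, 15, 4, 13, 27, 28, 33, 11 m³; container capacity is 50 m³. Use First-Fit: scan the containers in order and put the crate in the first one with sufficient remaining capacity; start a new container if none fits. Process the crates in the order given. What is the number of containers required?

9 m³ → container 1 (remaining 41 m³)
13 m³ → container 1 (remaining 28 m³)
13 m³ → container 1 (remaining 15 m³)
5 m³ → container 1 (remaining 10 m³)
35 m³ → container 2 (remaining 15 m³)
27 m³ → container 3 (remaining 23 m³)
12 m³ → container 2 (remaining 3 m³)
6 m³ → container 1 (remaining 4 m³)
7 m³ → container 3 (remaining 16 m³)
15 m³ → container 3 (remaining 1 m³)
4 m³ → container 1 (remaining 0 m³)
13 m³ → container 4 (remaining 37 m³)
27 m³ → container 4 (remaining 10 m³)
28 m³ → container 5 (remaining 22 m³)
33 m³ → container 6 (remaining 17 m³)
11 m³ → container 5 (remaining 11 m³)

6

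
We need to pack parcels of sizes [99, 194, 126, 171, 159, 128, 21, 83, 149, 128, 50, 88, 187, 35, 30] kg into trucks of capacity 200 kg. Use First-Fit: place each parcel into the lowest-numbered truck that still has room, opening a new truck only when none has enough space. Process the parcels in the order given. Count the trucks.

10

Put 99 kg in truck 1; 101 kg remain.
Put 194 kg in truck 2; 6 kg remain.
Put 126 kg in truck 3; 74 kg remain.
Put 171 kg in truck 4; 29 kg remain.
Put 159 kg in truck 5; 41 kg remain.
Put 128 kg in truck 6; 72 kg remain.
Put 21 kg in truck 1; 80 kg remain.
Put 83 kg in truck 7; 117 kg remain.
Put 149 kg in truck 8; 51 kg remain.
Put 128 kg in truck 9; 72 kg remain.
Put 50 kg in truck 1; 30 kg remain.
Put 88 kg in truck 7; 29 kg remain.
Put 187 kg in truck 10; 13 kg remain.
Put 35 kg in truck 3; 39 kg remain.
Put 30 kg in truck 1; 0 kg remain.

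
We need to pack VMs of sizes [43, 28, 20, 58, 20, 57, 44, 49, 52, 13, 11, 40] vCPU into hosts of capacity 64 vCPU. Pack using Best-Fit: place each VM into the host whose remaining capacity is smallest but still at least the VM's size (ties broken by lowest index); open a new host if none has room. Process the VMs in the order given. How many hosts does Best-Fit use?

8

43 vCPU → host 1 (remaining 21 vCPU)
28 vCPU → host 2 (remaining 36 vCPU)
20 vCPU → host 1 (remaining 1 vCPU)
58 vCPU → host 3 (remaining 6 vCPU)
20 vCPU → host 2 (remaining 16 vCPU)
57 vCPU → host 4 (remaining 7 vCPU)
44 vCPU → host 5 (remaining 20 vCPU)
49 vCPU → host 6 (remaining 15 vCPU)
52 vCPU → host 7 (remaining 12 vCPU)
13 vCPU → host 6 (remaining 2 vCPU)
11 vCPU → host 7 (remaining 1 vCPU)
40 vCPU → host 8 (remaining 24 vCPU)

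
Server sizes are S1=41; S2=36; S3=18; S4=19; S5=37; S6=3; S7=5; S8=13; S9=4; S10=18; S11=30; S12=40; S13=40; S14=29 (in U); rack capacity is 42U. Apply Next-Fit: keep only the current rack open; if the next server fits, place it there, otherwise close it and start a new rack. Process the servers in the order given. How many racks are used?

S1 (41U) → rack 1 (remaining 1U)
S2 (36U) → rack 2 (remaining 6U)
S3 (18U) → rack 3 (remaining 24U)
S4 (19U) → rack 3 (remaining 5U)
S5 (37U) → rack 4 (remaining 5U)
S6 (3U) → rack 4 (remaining 2U)
S7 (5U) → rack 5 (remaining 37U)
S8 (13U) → rack 5 (remaining 24U)
S9 (4U) → rack 5 (remaining 20U)
S10 (18U) → rack 5 (remaining 2U)
S11 (30U) → rack 6 (remaining 12U)
S12 (40U) → rack 7 (remaining 2U)
S13 (40U) → rack 8 (remaining 2U)
S14 (29U) → rack 9 (remaining 13U)
Final racks: [41] [36] [18,19] [37,3] [5,13,4,18] [30] [40] [40] [29].

9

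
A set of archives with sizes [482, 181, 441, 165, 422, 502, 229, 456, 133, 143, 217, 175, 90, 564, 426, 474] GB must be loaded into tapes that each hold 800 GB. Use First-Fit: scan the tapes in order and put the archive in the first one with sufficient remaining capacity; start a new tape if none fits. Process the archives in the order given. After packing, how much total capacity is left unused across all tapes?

tape 1: place 482 GB, 318 GB left
tape 1: place 181 GB, 137 GB left
tape 2: place 441 GB, 359 GB left
tape 2: place 165 GB, 194 GB left
tape 3: place 422 GB, 378 GB left
tape 4: place 502 GB, 298 GB left
tape 3: place 229 GB, 149 GB left
tape 5: place 456 GB, 344 GB left
tape 1: place 133 GB, 4 GB left
tape 2: place 143 GB, 51 GB left
tape 4: place 217 GB, 81 GB left
tape 5: place 175 GB, 169 GB left
tape 3: place 90 GB, 59 GB left
tape 6: place 564 GB, 236 GB left
tape 7: place 426 GB, 374 GB left
tape 8: place 474 GB, 326 GB left
8 tapes × 800 GB = 6400 GB; used 5100 GB; unused 1300 GB.

1300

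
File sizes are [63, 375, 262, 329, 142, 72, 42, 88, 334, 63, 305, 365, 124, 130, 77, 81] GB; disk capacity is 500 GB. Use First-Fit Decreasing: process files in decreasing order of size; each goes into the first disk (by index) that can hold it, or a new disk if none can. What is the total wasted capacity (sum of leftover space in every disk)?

148

Sorted descending: 375, 365, 334, 329, 305, 262, 142, 130, 124, 88, 81, 77, 72, 63, 63, 42.
disk 1: place 375 GB, 125 GB left
disk 2: place 365 GB, 135 GB left
disk 3: place 334 GB, 166 GB left
disk 4: place 329 GB, 171 GB left
disk 5: place 305 GB, 195 GB left
disk 6: place 262 GB, 238 GB left
disk 3: place 142 GB, 24 GB left
disk 2: place 130 GB, 5 GB left
disk 1: place 124 GB, 1 GB left
disk 4: place 88 GB, 83 GB left
disk 4: place 81 GB, 2 GB left
disk 5: place 77 GB, 118 GB left
disk 5: place 72 GB, 46 GB left
disk 6: place 63 GB, 175 GB left
disk 6: place 63 GB, 112 GB left
disk 5: place 42 GB, 4 GB left
6 disks × 500 GB = 3000 GB; used 2852 GB; unused 148 GB.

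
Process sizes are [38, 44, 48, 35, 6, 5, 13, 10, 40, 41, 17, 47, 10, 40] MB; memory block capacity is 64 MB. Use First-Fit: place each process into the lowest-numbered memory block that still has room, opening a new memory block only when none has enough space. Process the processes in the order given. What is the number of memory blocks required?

8 memory blocks

memory block 1: place 38 MB, 26 MB left
memory block 2: place 44 MB, 20 MB left
memory block 3: place 48 MB, 16 MB left
memory block 4: place 35 MB, 29 MB left
memory block 1: place 6 MB, 20 MB left
memory block 1: place 5 MB, 15 MB left
memory block 1: place 13 MB, 2 MB left
memory block 2: place 10 MB, 10 MB left
memory block 5: place 40 MB, 24 MB left
memory block 6: place 41 MB, 23 MB left
memory block 4: place 17 MB, 12 MB left
memory block 7: place 47 MB, 17 MB left
memory block 2: place 10 MB, 0 MB left
memory block 8: place 40 MB, 24 MB left
Final memory blocks: [38,6,5,13] [44,10,10] [48] [35,17] [40] [41] [47] [40].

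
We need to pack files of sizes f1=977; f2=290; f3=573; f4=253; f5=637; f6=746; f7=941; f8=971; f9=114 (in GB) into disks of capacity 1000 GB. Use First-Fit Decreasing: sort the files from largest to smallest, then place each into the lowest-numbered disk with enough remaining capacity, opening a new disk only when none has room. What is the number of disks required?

6

Sorted descending: 977, 971, 941, 746, 637, 573, 290, 253, 114.
977 GB → disk 1 (remaining 23 GB)
971 GB → disk 2 (remaining 29 GB)
941 GB → disk 3 (remaining 59 GB)
746 GB → disk 4 (remaining 254 GB)
637 GB → disk 5 (remaining 363 GB)
573 GB → disk 6 (remaining 427 GB)
290 GB → disk 5 (remaining 73 GB)
253 GB → disk 4 (remaining 1 GB)
114 GB → disk 6 (remaining 313 GB)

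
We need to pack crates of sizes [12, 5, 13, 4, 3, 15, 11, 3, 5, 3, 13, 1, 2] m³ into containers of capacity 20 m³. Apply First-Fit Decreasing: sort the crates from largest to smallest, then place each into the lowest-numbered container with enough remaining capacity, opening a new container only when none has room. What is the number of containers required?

Sorted descending: 15, 13, 13, 12, 11, 5, 5, 4, 3, 3, 3, 2, 1.
container 1: place 15 m³, 5 m³ left
container 2: place 13 m³, 7 m³ left
container 3: place 13 m³, 7 m³ left
container 4: place 12 m³, 8 m³ left
container 5: place 11 m³, 9 m³ left
container 1: place 5 m³, 0 m³ left
container 2: place 5 m³, 2 m³ left
container 3: place 4 m³, 3 m³ left
container 3: place 3 m³, 0 m³ left
container 4: place 3 m³, 5 m³ left
container 4: place 3 m³, 2 m³ left
container 2: place 2 m³, 0 m³ left
container 4: place 1 m³, 1 m³ left
Final containers: [15,5] [13,5,2] [13,4,3] [12,3,3,1] [11].

5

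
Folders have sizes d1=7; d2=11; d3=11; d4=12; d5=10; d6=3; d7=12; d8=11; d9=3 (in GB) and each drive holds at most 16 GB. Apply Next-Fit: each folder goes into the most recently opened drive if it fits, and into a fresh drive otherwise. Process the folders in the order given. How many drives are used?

d1 (7 GB) → drive 1 (remaining 9 GB)
d2 (11 GB) → drive 2 (remaining 5 GB)
d3 (11 GB) → drive 3 (remaining 5 GB)
d4 (12 GB) → drive 4 (remaining 4 GB)
d5 (10 GB) → drive 5 (remaining 6 GB)
d6 (3 GB) → drive 5 (remaining 3 GB)
d7 (12 GB) → drive 6 (remaining 4 GB)
d8 (11 GB) → drive 7 (remaining 5 GB)
d9 (3 GB) → drive 7 (remaining 2 GB)

7 drives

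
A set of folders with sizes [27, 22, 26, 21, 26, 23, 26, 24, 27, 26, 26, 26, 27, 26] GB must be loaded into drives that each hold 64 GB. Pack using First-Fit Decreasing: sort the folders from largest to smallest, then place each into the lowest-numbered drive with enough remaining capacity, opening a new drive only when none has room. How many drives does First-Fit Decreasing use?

7 drives

Sorted descending: 27, 27, 27, 26, 26, 26, 26, 26, 26, 26, 24, 23, 22, 21.
Put 27 GB in drive 1; 37 GB remain.
Put 27 GB in drive 1; 10 GB remain.
Put 27 GB in drive 2; 37 GB remain.
Put 26 GB in drive 2; 11 GB remain.
Put 26 GB in drive 3; 38 GB remain.
Put 26 GB in drive 3; 12 GB remain.
Put 26 GB in drive 4; 38 GB remain.
Put 26 GB in drive 4; 12 GB remain.
Put 26 GB in drive 5; 38 GB remain.
Put 26 GB in drive 5; 12 GB remain.
Put 24 GB in drive 6; 40 GB remain.
Put 23 GB in drive 6; 17 GB remain.
Put 22 GB in drive 7; 42 GB remain.
Put 21 GB in drive 7; 21 GB remain.
Final drives: [27,27] [27,26] [26,26] [26,26] [26,26] [24,23] [22,21].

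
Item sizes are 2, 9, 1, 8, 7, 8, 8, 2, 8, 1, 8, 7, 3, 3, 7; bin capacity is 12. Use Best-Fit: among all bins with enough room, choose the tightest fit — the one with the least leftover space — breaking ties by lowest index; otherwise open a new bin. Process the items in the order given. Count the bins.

bin 1: place 2, 10 left
bin 1: place 9, 1 left
bin 1: place 1, 0 left
bin 2: place 8, 4 left
bin 3: place 7, 5 left
bin 4: place 8, 4 left
bin 5: place 8, 4 left
bin 2: place 2, 2 left
bin 6: place 8, 4 left
bin 2: place 1, 1 left
bin 7: place 8, 4 left
bin 8: place 7, 5 left
bin 4: place 3, 1 left
bin 5: place 3, 1 left
bin 9: place 7, 5 left

9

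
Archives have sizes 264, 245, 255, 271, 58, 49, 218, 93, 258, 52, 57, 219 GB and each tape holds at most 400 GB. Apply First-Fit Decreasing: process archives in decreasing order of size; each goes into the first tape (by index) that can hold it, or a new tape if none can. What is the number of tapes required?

Sorted descending: 271, 264, 258, 255, 245, 219, 218, 93, 58, 57, 52, 49.
tape 1: place 271 GB, 129 GB left
tape 2: place 264 GB, 136 GB left
tape 3: place 258 GB, 142 GB left
tape 4: place 255 GB, 145 GB left
tape 5: place 245 GB, 155 GB left
tape 6: place 219 GB, 181 GB left
tape 7: place 218 GB, 182 GB left
tape 1: place 93 GB, 36 GB left
tape 2: place 58 GB, 78 GB left
tape 2: place 57 GB, 21 GB left
tape 3: place 52 GB, 90 GB left
tape 3: place 49 GB, 41 GB left
Final tapes: [271,93] [264,58,57] [258,52,49] [255] [245] [219] [218].

7 tapes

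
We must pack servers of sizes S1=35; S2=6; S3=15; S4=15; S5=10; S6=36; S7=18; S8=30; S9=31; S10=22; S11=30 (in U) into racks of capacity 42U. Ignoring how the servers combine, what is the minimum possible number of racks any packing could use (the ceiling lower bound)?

6 racks

Total size = 35 + 6 + 15 + 15 + 10 + 36 + 18 + 30 + 31 + 22 + 30 = 248U.
⌈248 / 42⌉ = 6.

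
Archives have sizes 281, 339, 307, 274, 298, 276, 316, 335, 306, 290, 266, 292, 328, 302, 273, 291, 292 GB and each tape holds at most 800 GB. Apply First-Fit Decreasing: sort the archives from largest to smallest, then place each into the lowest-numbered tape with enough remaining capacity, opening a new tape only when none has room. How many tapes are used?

Sorted descending: 339, 335, 328, 316, 307, 306, 302, 298, 292, 292, 291, 290, 281, 276, 274, 273, 266.
Put 339 GB in tape 1; 461 GB remain.
Put 335 GB in tape 1; 126 GB remain.
Put 328 GB in tape 2; 472 GB remain.
Put 316 GB in tape 2; 156 GB remain.
Put 307 GB in tape 3; 493 GB remain.
Put 306 GB in tape 3; 187 GB remain.
Put 302 GB in tape 4; 498 GB remain.
Put 298 GB in tape 4; 200 GB remain.
Put 292 GB in tape 5; 508 GB remain.
Put 292 GB in tape 5; 216 GB remain.
Put 291 GB in tape 6; 509 GB remain.
Put 290 GB in tape 6; 219 GB remain.
Put 281 GB in tape 7; 519 GB remain.
Put 276 GB in tape 7; 243 GB remain.
Put 274 GB in tape 8; 526 GB remain.
Put 273 GB in tape 8; 253 GB remain.
Put 266 GB in tape 9; 534 GB remain.
Final tapes: [339,335] [328,316] [307,306] [302,298] [292,292] [291,290] [281,276] [274,273] [266].

9 tapes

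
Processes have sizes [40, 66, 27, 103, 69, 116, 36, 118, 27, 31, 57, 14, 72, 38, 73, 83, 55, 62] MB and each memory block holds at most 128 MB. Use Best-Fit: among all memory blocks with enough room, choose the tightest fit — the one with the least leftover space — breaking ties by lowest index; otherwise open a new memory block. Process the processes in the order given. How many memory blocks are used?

10

Put 40 MB in memory block 1; 88 MB remain.
Put 66 MB in memory block 1; 22 MB remain.
Put 27 MB in memory block 2; 101 MB remain.
Put 103 MB in memory block 3; 25 MB remain.
Put 69 MB in memory block 2; 32 MB remain.
Put 116 MB in memory block 4; 12 MB remain.
Put 36 MB in memory block 5; 92 MB remain.
Put 118 MB in memory block 6; 10 MB remain.
Put 27 MB in memory block 2; 5 MB remain.
Put 31 MB in memory block 5; 61 MB remain.
Put 57 MB in memory block 5; 4 MB remain.
Put 14 MB in memory block 1; 8 MB remain.
Put 72 MB in memory block 7; 56 MB remain.
Put 38 MB in memory block 7; 18 MB remain.
Put 73 MB in memory block 8; 55 MB remain.
Put 83 MB in memory block 9; 45 MB remain.
Put 55 MB in memory block 8; 0 MB remain.
Put 62 MB in memory block 10; 66 MB remain.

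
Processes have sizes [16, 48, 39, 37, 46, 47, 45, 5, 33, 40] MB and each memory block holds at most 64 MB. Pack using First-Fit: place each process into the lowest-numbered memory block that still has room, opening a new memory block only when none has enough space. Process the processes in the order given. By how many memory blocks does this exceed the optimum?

0

First-Fit: [16,48] [39,5] [37] [46] [47] [45] [33] [40] → 8 memory blocks.
8 processes exceed 32 MB (half the capacity), and no two of those can share a memory block, so at least 8 memory blocks are needed.
So 8 is already optimal.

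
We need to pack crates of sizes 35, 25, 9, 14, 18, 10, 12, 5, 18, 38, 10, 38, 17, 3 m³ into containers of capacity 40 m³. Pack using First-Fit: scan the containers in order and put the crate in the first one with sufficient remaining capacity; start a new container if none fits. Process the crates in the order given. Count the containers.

7 containers

Put 35 m³ in container 1; 5 m³ remain.
Put 25 m³ in container 2; 15 m³ remain.
Put 9 m³ in container 2; 6 m³ remain.
Put 14 m³ in container 3; 26 m³ remain.
Put 18 m³ in container 3; 8 m³ remain.
Put 10 m³ in container 4; 30 m³ remain.
Put 12 m³ in container 4; 18 m³ remain.
Put 5 m³ in container 1; 0 m³ remain.
Put 18 m³ in container 4; 0 m³ remain.
Put 38 m³ in container 5; 2 m³ remain.
Put 10 m³ in container 6; 30 m³ remain.
Put 38 m³ in container 7; 2 m³ remain.
Put 17 m³ in container 6; 13 m³ remain.
Put 3 m³ in container 2; 3 m³ remain.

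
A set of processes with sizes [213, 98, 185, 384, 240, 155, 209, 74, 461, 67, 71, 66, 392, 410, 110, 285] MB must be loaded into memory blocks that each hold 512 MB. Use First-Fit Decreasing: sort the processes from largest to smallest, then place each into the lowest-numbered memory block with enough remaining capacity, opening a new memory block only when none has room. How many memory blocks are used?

Sorted descending: 461, 410, 392, 384, 285, 240, 213, 209, 185, 155, 110, 98, 74, 71, 67, 66.
461 MB → memory block 1 (remaining 51 MB)
410 MB → memory block 2 (remaining 102 MB)
392 MB → memory block 3 (remaining 120 MB)
384 MB → memory block 4 (remaining 128 MB)
285 MB → memory block 5 (remaining 227 MB)
240 MB → memory block 6 (remaining 272 MB)
213 MB → memory block 5 (remaining 14 MB)
209 MB → memory block 6 (remaining 63 MB)
185 MB → memory block 7 (remaining 327 MB)
155 MB → memory block 7 (remaining 172 MB)
110 MB → memory block 3 (remaining 10 MB)
98 MB → memory block 2 (remaining 4 MB)
74 MB → memory block 4 (remaining 54 MB)
71 MB → memory block 7 (remaining 101 MB)
67 MB → memory block 7 (remaining 34 MB)
66 MB → memory block 8 (remaining 446 MB)

8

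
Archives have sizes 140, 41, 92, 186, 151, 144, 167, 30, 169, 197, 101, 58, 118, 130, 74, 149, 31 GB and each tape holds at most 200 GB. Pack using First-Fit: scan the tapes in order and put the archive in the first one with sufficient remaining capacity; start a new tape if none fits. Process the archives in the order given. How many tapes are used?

12 tapes

tape 1: place 140 GB, 60 GB left
tape 1: place 41 GB, 19 GB left
tape 2: place 92 GB, 108 GB left
tape 3: place 186 GB, 14 GB left
tape 4: place 151 GB, 49 GB left
tape 5: place 144 GB, 56 GB left
tape 6: place 167 GB, 33 GB left
tape 2: place 30 GB, 78 GB left
tape 7: place 169 GB, 31 GB left
tape 8: place 197 GB, 3 GB left
tape 9: place 101 GB, 99 GB left
tape 2: place 58 GB, 20 GB left
tape 10: place 118 GB, 82 GB left
tape 11: place 130 GB, 70 GB left
tape 9: place 74 GB, 25 GB left
tape 12: place 149 GB, 51 GB left
tape 4: place 31 GB, 18 GB left
Final tapes: [140,41] [92,30,58] [186] [151,31] [144] [167] [169] [197] [101,74] [118] [130] [149].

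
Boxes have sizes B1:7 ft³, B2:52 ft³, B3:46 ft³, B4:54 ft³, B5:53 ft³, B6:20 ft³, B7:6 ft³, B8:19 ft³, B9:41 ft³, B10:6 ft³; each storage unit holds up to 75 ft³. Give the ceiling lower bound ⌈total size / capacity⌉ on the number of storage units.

Total size = 7 + 52 + 46 + 54 + 53 + 20 + 6 + 19 + 41 + 6 = 304 ft³.
⌈304 / 75⌉ = 5.

5 storage units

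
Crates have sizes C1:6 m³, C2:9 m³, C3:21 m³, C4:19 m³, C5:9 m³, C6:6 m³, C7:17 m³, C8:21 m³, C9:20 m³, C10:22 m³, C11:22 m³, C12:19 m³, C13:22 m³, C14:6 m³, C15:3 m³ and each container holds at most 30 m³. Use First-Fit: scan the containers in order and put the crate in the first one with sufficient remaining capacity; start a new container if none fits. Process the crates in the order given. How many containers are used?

10

C1 (6 m³) → container 1 (remaining 24 m³)
C2 (9 m³) → container 1 (remaining 15 m³)
C3 (21 m³) → container 2 (remaining 9 m³)
C4 (19 m³) → container 3 (remaining 11 m³)
C5 (9 m³) → container 1 (remaining 6 m³)
C6 (6 m³) → container 1 (remaining 0 m³)
C7 (17 m³) → container 4 (remaining 13 m³)
C8 (21 m³) → container 5 (remaining 9 m³)
C9 (20 m³) → container 6 (remaining 10 m³)
C10 (22 m³) → container 7 (remaining 8 m³)
C11 (22 m³) → container 8 (remaining 8 m³)
C12 (19 m³) → container 9 (remaining 11 m³)
C13 (22 m³) → container 10 (remaining 8 m³)
C14 (6 m³) → container 2 (remaining 3 m³)
C15 (3 m³) → container 2 (remaining 0 m³)
Final containers: [6,9,9,6] [21,6,3] [19] [17] [21] [20] [22] [22] [19] [22].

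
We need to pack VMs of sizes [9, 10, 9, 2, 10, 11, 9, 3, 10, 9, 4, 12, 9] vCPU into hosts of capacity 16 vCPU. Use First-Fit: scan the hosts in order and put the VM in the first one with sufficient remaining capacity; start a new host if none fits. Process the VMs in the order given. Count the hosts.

host 1: place 9 vCPU, 7 vCPU left
host 2: place 10 vCPU, 6 vCPU left
host 3: place 9 vCPU, 7 vCPU left
host 1: place 2 vCPU, 5 vCPU left
host 4: place 10 vCPU, 6 vCPU left
host 5: place 11 vCPU, 5 vCPU left
host 6: place 9 vCPU, 7 vCPU left
host 1: place 3 vCPU, 2 vCPU left
host 7: place 10 vCPU, 6 vCPU left
host 8: place 9 vCPU, 7 vCPU left
host 2: place 4 vCPU, 2 vCPU left
host 9: place 12 vCPU, 4 vCPU left
host 10: place 9 vCPU, 7 vCPU left
Final hosts: [9,2,3] [10,4] [9] [10] [11] [9] [10] [9] [12] [9].

10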